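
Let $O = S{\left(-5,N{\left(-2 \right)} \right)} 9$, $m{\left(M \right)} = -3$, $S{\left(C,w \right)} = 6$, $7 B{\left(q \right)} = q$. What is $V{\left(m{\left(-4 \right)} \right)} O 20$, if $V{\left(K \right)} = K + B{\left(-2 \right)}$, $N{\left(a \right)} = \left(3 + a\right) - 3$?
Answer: $- \frac{24840}{7} \approx -3548.6$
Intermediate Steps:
$B{\left(q \right)} = \frac{q}{7}$
$N{\left(a \right)} = a$
$V{\left(K \right)} = - \frac{2}{7} + K$ ($V{\left(K \right)} = K + \frac{1}{7} \left(-2\right) = K - \frac{2}{7} = - \frac{2}{7} + K$)
$O = 54$ ($O = 6 \cdot 9 = 54$)
$V{\left(m{\left(-4 \right)} \right)} O 20 = \left(- \frac{2}{7} - 3\right) 54 \cdot 20 = \left(- \frac{23}{7}\right) 54 \cdot 20 = \left(- \frac{1242}{7}\right) 20 = - \frac{24840}{7}$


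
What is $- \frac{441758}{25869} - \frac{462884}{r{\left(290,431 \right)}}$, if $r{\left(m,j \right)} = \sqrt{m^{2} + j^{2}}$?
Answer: $- \frac{441758}{25869} - \frac{462884 \sqrt{269861}}{269861} \approx -908.13$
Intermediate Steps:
$r{\left(m,j \right)} = \sqrt{j^{2} + m^{2}}$
$- \frac{441758}{25869} - \frac{462884}{r{\left(290,431 \right)}} = - \frac{441758}{25869} - \frac{462884}{\sqrt{431^{2} + 290^{2}}} = \left(-441758\right) \frac{1}{25869} - \frac{462884}{\sqrt{185761 + 84100}} = - \frac{441758}{25869} - \frac{462884}{\sqrt{269861}} = - \frac{441758}{25869} - 462884 \frac{\sqrt{269861}}{269861} = - \frac{441758}{25869} - \frac{462884 \sqrt{269861}}{269861}$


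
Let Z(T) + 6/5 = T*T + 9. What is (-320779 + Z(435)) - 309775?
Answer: -2206606/5 ≈ -4.4132e+5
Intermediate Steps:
Z(T) = 39/5 + T² (Z(T) = -6/5 + (T*T + 9) = -6/5 + (T² + 9) = -6/5 + (9 + T²) = 39/5 + T²)
(-320779 + Z(435)) - 309775 = (-320779 + (39/5 + 435²)) - 309775 = (-320779 + (39/5 + 189225)) - 309775 = (-320779 + 946164/5) - 309775 = -657731/5 - 309775 = -2206606/5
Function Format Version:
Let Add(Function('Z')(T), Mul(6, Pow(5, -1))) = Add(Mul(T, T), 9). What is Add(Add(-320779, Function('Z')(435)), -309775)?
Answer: Rational(-2206606, 5) ≈ -4.4132e+5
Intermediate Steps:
Function('Z')(T) = Add(Rational(39, 5), Pow(T, 2)) (Function('Z')(T) = Add(Rational(-6, 5), Add(Mul(T, T), 9)) = Add(Rational(-6, 5), Add(Pow(T, 2), 9)) = Add(Rational(-6, 5), Add(9, Pow(T, 2))) = Add(Rational(39, 5), Pow(T, 2)))
Add(Add(-320779, Function('Z')(435)), -309775) = Add(Add(-320779, Add(Rational(39, 5), Pow(435, 2))), -309775) = Add(Add(-320779, Add(Rational(39, 5), 189225)), -309775) = Add(Add(-320779, Rational(946164, 5)), -309775) = Add(Rational(-657731, 5), -309775) = Rational(-2206606, 5)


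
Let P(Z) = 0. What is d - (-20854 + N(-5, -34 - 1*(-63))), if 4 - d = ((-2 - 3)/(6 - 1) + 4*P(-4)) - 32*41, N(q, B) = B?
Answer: 22142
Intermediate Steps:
d = 1317 (d = 4 - (((-2 - 3)/(6 - 1) + 4*0) - 32*41) = 4 - ((-5/5 + 0) - 1312) = 4 - ((-5*1/5 + 0) - 1312) = 4 - ((-1 + 0) - 1312) = 4 - (-1 - 1312) = 4 - 1*(-1313) = 4 + 1313 = 1317)
d - (-20854 + N(-5, -34 - 1*(-63))) = 1317 - (-20854 + (-34 - 1*(-63))) = 1317 - (-20854 + (-34 + 63)) = 1317 - (-20854 + 29) = 1317 - 1*(-20825) = 1317 + 20825 = 22142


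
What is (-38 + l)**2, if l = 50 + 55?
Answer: 4489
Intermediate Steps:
l = 105
(-38 + l)**2 = (-38 + 105)**2 = 67**2 = 4489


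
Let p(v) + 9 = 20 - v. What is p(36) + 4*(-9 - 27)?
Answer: -169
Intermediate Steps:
p(v) = 11 - v (p(v) = -9 + (20 - v) = 11 - v)
p(36) + 4*(-9 - 27) = (11 - 1*36) + 4*(-9 - 27) = (11 - 36) + 4*(-36) = -25 - 144 = -169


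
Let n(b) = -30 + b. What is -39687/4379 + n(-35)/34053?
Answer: -1351746046/149118087 ≈ -9.0649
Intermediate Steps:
-39687/4379 + n(-35)/34053 = -39687/4379 + (-30 - 35)/34053 = -39687*1/4379 - 65*1/34053 = -39687/4379 - 65/34053 = -1351746046/149118087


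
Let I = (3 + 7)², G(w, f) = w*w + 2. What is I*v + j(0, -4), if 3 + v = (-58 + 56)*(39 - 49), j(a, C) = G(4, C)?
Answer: 1718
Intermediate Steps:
G(w, f) = 2 + w² (G(w, f) = w² + 2 = 2 + w²)
j(a, C) = 18 (j(a, C) = 2 + 4² = 2 + 16 = 18)
I = 100 (I = 10² = 100)
v = 17 (v = -3 + (-58 + 56)*(39 - 49) = -3 - 2*(-10) = -3 + 20 = 17)
I*v + j(0, -4) = 100*17 + 18 = 1700 + 18 = 1718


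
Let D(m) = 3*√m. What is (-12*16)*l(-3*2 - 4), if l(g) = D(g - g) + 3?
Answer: -576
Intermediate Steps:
l(g) = 3 (l(g) = 3*√(g - g) + 3 = 3*√0 + 3 = 3*0 + 3 = 0 + 3 = 3)
(-12*16)*l(-3*2 - 4) = -12*16*3 = -192*3 = -576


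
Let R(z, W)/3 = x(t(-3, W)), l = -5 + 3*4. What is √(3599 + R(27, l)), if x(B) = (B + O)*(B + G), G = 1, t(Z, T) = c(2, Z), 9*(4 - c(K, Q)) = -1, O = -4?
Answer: √291657/9 ≈ 60.006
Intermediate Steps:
c(K, Q) = 37/9 (c(K, Q) = 4 - ⅑*(-1) = 4 + ⅑ = 37/9)
l = 7 (l = -5 + 12 = 7)
t(Z, T) = 37/9
x(B) = (1 + B)*(-4 + B) (x(B) = (B - 4)*(B + 1) = (-4 + B)*(1 + B) = (1 + B)*(-4 + B))
R(z, W) = 46/27 (R(z, W) = 3*(-4 + (37/9)² - 3*37/9) = 3*(-4 + 1369/81 - 37/3) = 3*(46/81) = 46/27)
√(3599 + R(27, l)) = √(3599 + 46/27) = √(97219/27) = √291657/9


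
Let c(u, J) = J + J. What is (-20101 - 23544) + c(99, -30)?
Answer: -43705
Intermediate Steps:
c(u, J) = 2*J
(-20101 - 23544) + c(99, -30) = (-20101 - 23544) + 2*(-30) = -43645 - 60 = -43705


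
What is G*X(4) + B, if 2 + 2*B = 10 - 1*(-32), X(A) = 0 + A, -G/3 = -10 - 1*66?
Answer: 932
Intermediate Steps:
G = 228 (G = -3*(-10 - 1*66) = -3*(-10 - 66) = -3*(-76) = 228)
X(A) = A
B = 20 (B = -1 + (10 - 1*(-32))/2 = -1 + (10 + 32)/2 = -1 + (1/2)*42 = -1 + 21 = 20)
G*X(4) + B = 228*4 + 20 = 912 + 20 = 932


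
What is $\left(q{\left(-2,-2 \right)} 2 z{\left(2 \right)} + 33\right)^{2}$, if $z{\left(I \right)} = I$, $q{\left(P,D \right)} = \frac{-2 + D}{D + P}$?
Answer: $1369$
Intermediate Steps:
$q{\left(P,D \right)} = \frac{-2 + D}{D + P}$
$\left(q{\left(-2,-2 \right)} 2 z{\left(2 \right)} + 33\right)^{2} = \left(\frac{-2 - 2}{-2 - 2} \cdot 2 \cdot 2 + 33\right)^{2} = \left(\frac{1}{-4} \left(-4\right) 2 \cdot 2 + 33\right)^{2} = \left(\left(- \frac{1}{4}\right) \left(-4\right) 2 \cdot 2 + 33\right)^{2} = \left(1 \cdot 2 \cdot 2 + 33\right)^{2} = \left(2 \cdot 2 + 33\right)^{2} = \left(4 + 33\right)^{2} = 37^{2} = 1369$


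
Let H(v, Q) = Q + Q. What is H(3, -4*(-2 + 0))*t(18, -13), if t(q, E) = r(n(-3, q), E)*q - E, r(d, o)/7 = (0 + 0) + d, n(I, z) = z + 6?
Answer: 48592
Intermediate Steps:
H(v, Q) = 2*Q
n(I, z) = 6 + z
r(d, o) = 7*d (r(d, o) = 7*((0 + 0) + d) = 7*(0 + d) = 7*d)
t(q, E) = -E + q*(42 + 7*q) (t(q, E) = (7*(6 + q))*q - E = (42 + 7*q)*q - E = q*(42 + 7*q) - E = -E + q*(42 + 7*q))
H(3, -4*(-2 + 0))*t(18, -13) = (2*(-4*(-2 + 0)))*(-1*(-13) + 7*18*(6 + 18)) = (2*(-4*(-2)))*(13 + 7*18*24) = (2*8)*(13 + 3024) = 16*3037 = 48592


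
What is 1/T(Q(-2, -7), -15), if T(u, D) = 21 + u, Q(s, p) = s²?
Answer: 1/25 ≈ 0.040000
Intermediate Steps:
1/T(Q(-2, -7), -15) = 1/(21 + (-2)²) = 1/(21 + 4) = 1/25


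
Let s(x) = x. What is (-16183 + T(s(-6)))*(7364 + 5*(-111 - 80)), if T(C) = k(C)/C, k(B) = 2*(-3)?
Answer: -103710438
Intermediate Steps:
k(B) = -6
T(C) = -6/C
(-16183 + T(s(-6)))*(7364 + 5*(-111 - 80)) = (-16183 - 6/(-6))*(7364 + 5*(-111 - 80)) = (-16183 - 6*(-⅙))*(7364 + 5*(-191)) = (-16183 + 1)*(7364 - 955) = -16182*6409 = -103710438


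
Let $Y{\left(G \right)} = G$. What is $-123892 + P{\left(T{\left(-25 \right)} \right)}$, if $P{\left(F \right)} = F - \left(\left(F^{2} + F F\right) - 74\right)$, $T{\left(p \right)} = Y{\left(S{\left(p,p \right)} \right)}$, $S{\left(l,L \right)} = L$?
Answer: $-125093$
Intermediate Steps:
$T{\left(p \right)} = p$
$P{\left(F \right)} = 74 + F - 2 F^{2}$ ($P{\left(F \right)} = F - \left(\left(F^{2} + F^{2}\right) - 74\right) = F - \left(2 F^{2} - 74\right) = F - \left(-74 + 2 F^{2}\right) = 74 + F - 2 F^{2}$)
$-123892 + P{\left(T{\left(-25 \right)} \right)} = -123892 - \left(-49 + 1250\right) = -123892 - 1201 = -125093$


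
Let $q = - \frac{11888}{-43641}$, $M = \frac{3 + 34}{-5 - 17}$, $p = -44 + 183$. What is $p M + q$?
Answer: $- \frac{224184127}{960102} \approx -233.5$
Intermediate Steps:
$p = 139$
$M = - \frac{37}{22}$ ($M = \frac{37}{-22} = 37 \left(- \frac{1}{22}\right) = - \frac{37}{22} \approx -1.6818$)
$q = \frac{11888}{43641}$ ($q = \left(-11888\right) \left(- \frac{1}{43641}\right) = \frac{11888}{43641} \approx 0.2724$)
$p M + q = 139 \left(- \frac{37}{22}\right) + \frac{11888}{43641} = - \frac{5143}{22} + \frac{11888}{43641} = - \frac{224184127}{960102}$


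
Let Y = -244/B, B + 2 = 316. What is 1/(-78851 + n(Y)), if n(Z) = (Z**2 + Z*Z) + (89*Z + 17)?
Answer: -24649/1944854204 ≈ -1.2674e-5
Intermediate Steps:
B = 314 (B = -2 + 316 = 314)
Y = -122/157 (Y = -244/314 = -244*1/314 = -122/157 ≈ -0.77707)
n(Z) = 17 + 2*Z**2 + 89*Z (n(Z) = (Z**2 + Z**2) + (17 + 89*Z) = 2*Z**2 + (17 + 89*Z) = 17 + 2*Z**2 + 89*Z)
1/(-78851 + n(Y)) = 1/(-78851 + (17 + 2*(-122/157)**2 + 89*(-122/157))) = 1/(-78851 + (17 + 2*(14884/24649) - 10858/157)) = 1/(-78851 + (17 + 29768/24649 - 10858/157)) = 1/(-78851 - 1255905/24649) = 1/(-1944854204/24649) = -24649/1944854204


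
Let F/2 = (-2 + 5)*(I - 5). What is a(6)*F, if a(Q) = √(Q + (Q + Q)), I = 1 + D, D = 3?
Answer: -18*√2 ≈ -25.456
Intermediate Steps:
I = 4 (I = 1 + 3 = 4)
a(Q) = √3*√Q (a(Q) = √(Q + 2*Q) = √(3*Q) = √3*√Q)
F = -6 (F = 2*((-2 + 5)*(4 - 5)) = 2*(3*(-1)) = 2*(-3) = -6)
a(6)*F = (√3*√6)*(-6) = (3*√2)*(-6) = -18*√2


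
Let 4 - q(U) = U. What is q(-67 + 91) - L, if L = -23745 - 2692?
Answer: 26417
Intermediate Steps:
q(U) = 4 - U
L = -26437
q(-67 + 91) - L = (4 - (-67 + 91)) - 1*(-26437) = (4 - 1*24) + 26437 = (4 - 24) + 26437 = -20 + 26437 = 26417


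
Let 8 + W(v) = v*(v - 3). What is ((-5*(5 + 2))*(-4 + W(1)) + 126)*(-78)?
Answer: -48048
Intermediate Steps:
W(v) = -8 + v*(-3 + v) (W(v) = -8 + v*(v - 3) = -8 + v*(-3 + v))
((-5*(5 + 2))*(-4 + W(1)) + 126)*(-78) = ((-5*(5 + 2))*(-4 + (-8 + 1**2 - 3*1)) + 126)*(-78) = ((-5*7)*(-4 + (-8 + 1 - 3)) + 126)*(-78) = (-35*(-4 - 10) + 126)*(-78) = (-35*(-14) + 126)*(-78) = (490 + 126)*(-78) = 616*(-78) = -48048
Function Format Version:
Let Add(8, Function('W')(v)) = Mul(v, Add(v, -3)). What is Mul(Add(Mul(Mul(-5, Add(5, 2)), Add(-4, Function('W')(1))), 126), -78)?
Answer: -48048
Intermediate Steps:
Function('W')(v) = Add(-8, Mul(v, Add(-3, v))) (Function('W')(v) = Add(-8, Mul(v, Add(v, -3))) = Add(-8, Mul(v, Add(-3, v))))
Mul(Add(Mul(Mul(-5, Add(5, 2)), Add(-4, Function('W')(1))), 126), -78) = Mul(Add(Mul(Mul(-5, Add(5, 2)), Add(-4, Add(-8, Pow(1, 2), Mul(-3, 1)))), 126), -78) = Mul(Add(Mul(Mul(-5, 7), Add(-4, Add(-8, 1, -3))), 126), -78) = Mul(Add(Mul(-35, Add(-4, -10)), 126), -78) = Mul(Add(Mul(-35, -14), 126), -78) = Mul(Add(490, 126), -78) = Mul(616, -78) = -48048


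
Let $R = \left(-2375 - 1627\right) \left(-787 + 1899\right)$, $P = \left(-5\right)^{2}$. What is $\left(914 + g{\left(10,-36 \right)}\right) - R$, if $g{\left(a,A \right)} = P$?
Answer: $4451163$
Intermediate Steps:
$P = 25$
$g{\left(a,A \right)} = 25$
$R = -4450224$ ($R = \left(-4002\right) 1112 = -4450224$)
$\left(914 + g{\left(10,-36 \right)}\right) - R = \left(914 + 25\right) - -4450224 = 939 + 4450224 = 4451163$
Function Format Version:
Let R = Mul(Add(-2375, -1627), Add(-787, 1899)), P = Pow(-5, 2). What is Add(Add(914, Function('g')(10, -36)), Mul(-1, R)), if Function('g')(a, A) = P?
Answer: 4451163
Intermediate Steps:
P = 25
Function('g')(a, A) = 25
R = -4450224 (R = Mul(-4002, 1112) = -4450224)
Add(Add(914, Function('g')(10, -36)), Mul(-1, R)) = Add(Add(914, 25), Mul(-1, -4450224)) = Add(939, 4450224) = 4451163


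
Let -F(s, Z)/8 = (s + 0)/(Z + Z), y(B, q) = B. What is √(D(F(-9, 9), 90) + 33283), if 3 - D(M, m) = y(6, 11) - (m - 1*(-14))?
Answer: 2*√8346 ≈ 182.71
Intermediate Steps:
F(s, Z) = -4*s/Z (F(s, Z) = -8*(s + 0)/(Z + Z) = -8*s/(2*Z) = -8*s*1/(2*Z) = -4*s/Z)
D(M, m) = 11 + m (D(M, m) = 3 - (6 - (m - 1*(-14))) = 3 - (6 - (m + 14)) = 3 - (6 - (14 + m)) = 3 - (6 + (-14 - m)) = 3 - (-8 - m) = 3 + (8 + m) = 11 + m)
√(D(F(-9, 9), 90) + 33283) = √((11 + 90) + 33283) = √(101 + 33283) = √33384 = 2*√8346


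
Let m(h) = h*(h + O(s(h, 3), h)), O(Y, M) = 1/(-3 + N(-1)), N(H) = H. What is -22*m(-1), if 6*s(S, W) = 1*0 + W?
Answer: -55/2 ≈ -27.500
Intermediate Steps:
s(S, W) = W/6 (s(S, W) = (1*0 + W)/6 = (0 + W)/6 = W/6)
O(Y, M) = -¼ (O(Y, M) = 1/(-3 - 1) = 1/(-4) = -¼)
m(h) = h*(-¼ + h) (m(h) = h*(h - ¼) = h*(-¼ + h))
-22*m(-1) = -(-22)*(-¼ - 1) = -(-22)*(-5)/4 = -22*5/4 = -55/2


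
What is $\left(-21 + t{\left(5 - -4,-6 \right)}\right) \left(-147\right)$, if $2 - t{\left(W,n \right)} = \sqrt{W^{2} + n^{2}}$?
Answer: $2793 + 441 \sqrt{13} \approx 4383.0$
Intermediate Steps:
$t{\left(W,n \right)} = 2 - \sqrt{W^{2} + n^{2}}$
$\left(-21 + t{\left(5 - -4,-6 \right)}\right) \left(-147\right) = \left(-21 + \left(2 - \sqrt{\left(5 - -4\right)^{2} + \left(-6\right)^{2}}\right)\right) \left(-147\right) = \left(-21 + \left(2 - \sqrt{\left(5 + 4\right)^{2} + 36}\right)\right) \left(-147\right) = \left(-21 + \left(2 - \sqrt{9^{2} + 36}\right)\right) \left(-147\right) = \left(-21 + \left(2 - \sqrt{81 + 36}\right)\right) \left(-147\right) = \left(-21 + \left(2 - \sqrt{117}\right)\right) \left(-147\right) = \left(-21 + \left(2 - 3 \sqrt{13}\right)\right) \left(-147\right) = \left(-19 - 3 \sqrt{13}\right) \left(-147\right) = 2793 + 441 \sqrt{13}$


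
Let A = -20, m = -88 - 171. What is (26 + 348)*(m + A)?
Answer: -104346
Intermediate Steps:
m = -259
(26 + 348)*(m + A) = (26 + 348)*(-259 - 20) = 374*(-279) = -104346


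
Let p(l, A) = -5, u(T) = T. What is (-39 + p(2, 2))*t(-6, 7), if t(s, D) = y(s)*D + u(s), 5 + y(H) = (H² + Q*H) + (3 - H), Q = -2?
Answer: -15752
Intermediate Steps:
y(H) = -2 + H² - 3*H (y(H) = -5 + ((H² - 2*H) + (3 - H)) = -5 + (3 + H² - 3*H) = -2 + H² - 3*H)
t(s, D) = s + D*(-2 + s² - 3*s) (t(s, D) = (-2 + s² - 3*s)*D + s = D*(-2 + s² - 3*s) + s = s + D*(-2 + s² - 3*s))
(-39 + p(2, 2))*t(-6, 7) = (-39 - 5)*(-6 + 7*(-2 + (-6)² - 3*(-6))) = -44*(-6 + 7*(-2 + 36 + 18)) = -44*(-6 + 7*52) = -44*(-6 + 364) = -44*358 = -15752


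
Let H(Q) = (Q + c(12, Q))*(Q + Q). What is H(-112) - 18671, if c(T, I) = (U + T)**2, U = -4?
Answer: -7919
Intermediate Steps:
c(T, I) = (-4 + T)**2
H(Q) = 2*Q*(64 + Q) (H(Q) = (Q + (-4 + 12)**2)*(Q + Q) = (Q + 8**2)*(2*Q) = (Q + 64)*(2*Q) = (64 + Q)*(2*Q) = 2*Q*(64 + Q))
H(-112) - 18671 = 2*(-112)*(64 - 112) - 18671 = 2*(-112)*(-48) - 18671 = 10752 - 18671 = -7919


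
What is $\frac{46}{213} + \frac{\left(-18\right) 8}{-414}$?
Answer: $\frac{2762}{4899} \approx 0.56379$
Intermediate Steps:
$\frac{46}{213} + \frac{\left(-18\right) 8}{-414} = 46 \cdot \frac{1}{213} - - \frac{8}{23} = \frac{46}{213} + \frac{8}{23} = \frac{2762}{4899}$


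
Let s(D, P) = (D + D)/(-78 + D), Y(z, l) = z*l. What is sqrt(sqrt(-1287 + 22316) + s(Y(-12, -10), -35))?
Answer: sqrt(280 + 49*sqrt(21029))/7 ≈ 12.277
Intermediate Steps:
Y(z, l) = l*z
s(D, P) = 2*D/(-78 + D) (s(D, P) = (2*D)/(-78 + D) = 2*D/(-78 + D))
sqrt(sqrt(-1287 + 22316) + s(Y(-12, -10), -35)) = sqrt(sqrt(-1287 + 22316) + 2*(-10*(-12))/(-78 - 10*(-12))) = sqrt(sqrt(21029) + 2*120/(-78 + 120)) = sqrt(sqrt(21029) + 2*120/42) = sqrt(sqrt(21029) + 2*120*(1/42)) = sqrt(sqrt(21029) + 40/7) = sqrt(40/7 + sqrt(21029))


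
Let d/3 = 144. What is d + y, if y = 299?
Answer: 731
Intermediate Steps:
d = 432 (d = 3*144 = 432)
d + y = 432 + 299 = 731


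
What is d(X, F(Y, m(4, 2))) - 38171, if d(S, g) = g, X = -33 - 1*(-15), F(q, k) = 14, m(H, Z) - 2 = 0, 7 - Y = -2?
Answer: -38157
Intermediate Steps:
Y = 9 (Y = 7 - 1*(-2) = 7 + 2 = 9)
m(H, Z) = 2 (m(H, Z) = 2 + 0 = 2)
X = -18 (X = -33 + 15 = -18)
d(X, F(Y, m(4, 2))) - 38171 = 14 - 38171 = -38157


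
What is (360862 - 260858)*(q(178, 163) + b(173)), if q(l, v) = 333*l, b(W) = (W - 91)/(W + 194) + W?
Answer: 2181800368524/367 ≈ 5.9450e+9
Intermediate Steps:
b(W) = W + (-91 + W)/(194 + W) (b(W) = (-91 + W)/(194 + W) + W = W + (-91 + W)/(194 + W))
(360862 - 260858)*(q(178, 163) + b(173)) = (360862 - 260858)*(333*178 + (-91 + 173² + 195*173)/(194 + 173)) = 100004*(59274 + (-91 + 29929 + 33735)/367) = 100004*(59274 + (1/367)*63573) = 100004*(59274 + 63573/367) = 100004*(21817131/367) = 2181800368524/367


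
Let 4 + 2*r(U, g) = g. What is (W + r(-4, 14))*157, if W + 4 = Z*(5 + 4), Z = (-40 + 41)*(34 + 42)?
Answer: 107545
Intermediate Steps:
r(U, g) = -2 + g/2
Z = 76 (Z = 1*76 = 76)
W = 680 (W = -4 + 76*(5 + 4) = -4 + 76*9 = -4 + 684 = 680)
(W + r(-4, 14))*157 = (680 + (-2 + (½)*14))*157 = (680 + (-2 + 7))*157 = (680 + 5)*157 = 685*157 = 107545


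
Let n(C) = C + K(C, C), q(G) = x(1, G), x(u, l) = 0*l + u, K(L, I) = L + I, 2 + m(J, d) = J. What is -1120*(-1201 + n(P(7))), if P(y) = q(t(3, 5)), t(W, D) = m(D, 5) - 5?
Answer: 1341760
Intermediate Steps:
m(J, d) = -2 + J
t(W, D) = -7 + D (t(W, D) = (-2 + D) - 5 = -7 + D)
K(L, I) = I + L
x(u, l) = u (x(u, l) = 0 + u = u)
q(G) = 1
P(y) = 1
n(C) = 3*C (n(C) = C + (C + C) = C + 2*C = 3*C)
-1120*(-1201 + n(P(7))) = -1120*(-1201 + 3*1) = -1120*(-1201 + 3) = -1120*(-1198) = 1341760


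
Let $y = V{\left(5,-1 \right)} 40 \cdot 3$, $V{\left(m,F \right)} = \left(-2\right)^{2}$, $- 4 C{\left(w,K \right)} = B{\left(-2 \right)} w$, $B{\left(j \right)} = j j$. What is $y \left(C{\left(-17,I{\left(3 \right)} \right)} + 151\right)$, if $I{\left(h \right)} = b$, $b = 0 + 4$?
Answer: $80640$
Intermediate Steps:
$b = 4$
$B{\left(j \right)} = j^{2}$
$I{\left(h \right)} = 4$
$C{\left(w,K \right)} = - w$ ($C{\left(w,K \right)} = - \frac{\left(-2\right)^{2} w}{4} = - \frac{4 w}{4} = - w$)
$V{\left(m,F \right)} = 4$
$y = 480$ ($y = 4 \cdot 40 \cdot 3 = 4 \cdot 120 = 480$)
$y \left(C{\left(-17,I{\left(3 \right)} \right)} + 151\right) = 480 \left(\left(-1\right) \left(-17\right) + 151\right) = 480 \left(17 + 151\right) = 480 \cdot 168 = 80640$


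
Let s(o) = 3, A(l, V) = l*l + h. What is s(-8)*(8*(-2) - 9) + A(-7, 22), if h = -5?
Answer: -31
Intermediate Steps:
A(l, V) = -5 + l² (A(l, V) = l*l - 5 = l² - 5 = -5 + l²)
s(-8)*(8*(-2) - 9) + A(-7, 22) = 3*(8*(-2) - 9) + (-5 + (-7)²) = 3*(-16 - 9) + (-5 + 49) = 3*(-25) + 44 = -75 + 44 = -31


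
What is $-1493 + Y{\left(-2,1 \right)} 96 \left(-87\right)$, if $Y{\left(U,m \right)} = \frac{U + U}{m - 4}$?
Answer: $-12629$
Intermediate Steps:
$Y{\left(U,m \right)} = \frac{2 U}{-4 + m}$
$-1493 + Y{\left(-2,1 \right)} 96 \left(-87\right) = -1493 + 2 \left(-2\right) \frac{1}{-4 + 1} \cdot 96 \left(-87\right) = -1493 + 2 \left(-2\right) \frac{1}{-3} \cdot 96 \left(-87\right) = -1493 + 2 \left(-2\right) \left(- \frac{1}{3}\right) 96 \left(-87\right) = -1493 + \frac{4}{3} \cdot 96 \left(-87\right) = -1493 + 128 \left(-87\right) = -1493 - 11136 = -12629$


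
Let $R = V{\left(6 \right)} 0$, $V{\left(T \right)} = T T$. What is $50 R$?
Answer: $0$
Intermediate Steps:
$V{\left(T \right)} = T^{2}$
$R = 0$ ($R = 6^{2} \cdot 0 = 36 \cdot 0 = 0$)
$50 R = 50 \cdot 0 = 0$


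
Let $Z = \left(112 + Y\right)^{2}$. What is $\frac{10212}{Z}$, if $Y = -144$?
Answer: $\frac{2553}{256} \approx 9.9727$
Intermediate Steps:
$Z = 1024$ ($Z = \left(112 - 144\right)^{2} = \left(-32\right)^{2} = 1024$)
$\frac{10212}{Z} = \frac{10212}{1024} = 10212 \cdot \frac{1}{1024} = \frac{2553}{256}$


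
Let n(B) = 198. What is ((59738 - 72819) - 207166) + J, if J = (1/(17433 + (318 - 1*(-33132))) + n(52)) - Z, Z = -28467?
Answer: -9748266905/50883 ≈ -1.9158e+5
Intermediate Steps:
J = 1458561196/50883 (J = (1/(17433 + (318 - 1*(-33132))) + 198) - 1*(-28467) = (1/(17433 + (318 + 33132)) + 198) + 28467 = (1/(17433 + 33450) + 198) + 28467 = (1/50883 + 198) + 28467 = 10074835/50883 + 28467 = 1458561196/50883 ≈ 28665.)
((59738 - 72819) - 207166) + J = ((59738 - 72819) - 207166) + 1458561196/50883 = (-13081 - 207166) + 1458561196/50883 = -220247 + 1458561196/50883 = -9748266905/50883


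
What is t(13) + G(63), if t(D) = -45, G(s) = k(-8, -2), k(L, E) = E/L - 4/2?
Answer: -187/4 ≈ -46.750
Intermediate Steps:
k(L, E) = -2 + E/L (k(L, E) = E/L - 4*½ = E/L - 2 = -2 + E/L)
G(s) = -7/4 (G(s) = -2 - 2/(-8) = -2 - 2*(-⅛) = -2 + ¼ = -7/4)
t(13) + G(63) = -45 - 7/4 = -187/4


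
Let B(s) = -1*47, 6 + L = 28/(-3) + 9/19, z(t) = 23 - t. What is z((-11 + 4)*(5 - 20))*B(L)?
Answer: 3854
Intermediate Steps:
L = -847/57 (L = -6 + (28/(-3) + 9/19) = -6 + (28*(-1/3) + 9*(1/19)) = -6 + (-28/3 + 9/19) = -6 - 505/57 = -847/57 ≈ -14.860)
B(s) = -47
z((-11 + 4)*(5 - 20))*B(L) = (23 - (-11 + 4)*(5 - 20))*(-47) = (23 - (-7)*(-15))*(-47) = (23 - 1*105)*(-47) = (23 - 105)*(-47) = -82*(-47) = 3854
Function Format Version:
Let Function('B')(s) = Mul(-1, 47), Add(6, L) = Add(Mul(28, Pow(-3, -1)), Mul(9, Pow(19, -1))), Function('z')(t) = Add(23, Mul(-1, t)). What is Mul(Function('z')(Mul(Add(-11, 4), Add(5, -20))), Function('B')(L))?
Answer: 3854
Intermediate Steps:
L = Rational(-847, 57) (L = Add(-6, Add(Mul(28, Pow(-3, -1)), Mul(9, Pow(19, -1)))) = Add(-6, Add(Mul(28, Rational(-1, 3)), Mul(9, Rational(1, 19)))) = Add(-6, Add(Rational(-28, 3), Rational(9, 19))) = Add(-6, Rational(-505, 57)) = Rational(-847, 57) ≈ -14.860)
Function('B')(s) = -47
Mul(Function('z')(Mul(Add(-11, 4), Add(5, -20))), Function('B')(L)) = Mul(Add(23, Mul(-1, Mul(Add(-11, 4), Add(5, -20)))), -47) = Mul(Add(23, Mul(-1, Mul(-7, -15))), -47) = Mul(Add(23, Mul(-1, 105)), -47) = Mul(Add(23, -105), -47) = Mul(-82, -47) = 3854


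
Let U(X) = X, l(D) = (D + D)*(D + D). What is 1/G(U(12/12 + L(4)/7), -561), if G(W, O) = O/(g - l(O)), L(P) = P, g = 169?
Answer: 1258715/561 ≈ 2243.7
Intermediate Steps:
l(D) = 4*D**2 (l(D) = (2*D)*(2*D) = 4*D**2)
G(W, O) = O/(169 - 4*O**2)
1/G(U(12/12 + L(4)/7), -561) = 1/(-1*(-561)/(-169 + 4*(-561)**2)) = 1/(-1*(-561)/(-169 + 4*314721)) = 1/(-1*(-561)/(-169 + 1258884)) = 1/(-1*(-561)/1258715) = 1/(-1*(-561)*1/1258715) = 1/(561/1258715) = 1258715/561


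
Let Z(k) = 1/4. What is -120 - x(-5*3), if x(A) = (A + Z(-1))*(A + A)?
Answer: -1125/2 ≈ -562.50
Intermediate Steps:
Z(k) = ¼
x(A) = 2*A*(¼ + A) (x(A) = (A + ¼)*(A + A) = (¼ + A)*(2*A) = 2*A*(¼ + A))
-120 - x(-5*3) = -120 - (-5*3)*(1 + 4*(-5*3))/2 = -120 - (-15)*(1 + 4*(-15))/2 = -120 - (-15)*(1 - 60)/2 = -120 - (-15)*(-59)/2 = -120 - 1*885/2 = -120 - 885/2 = -1125/2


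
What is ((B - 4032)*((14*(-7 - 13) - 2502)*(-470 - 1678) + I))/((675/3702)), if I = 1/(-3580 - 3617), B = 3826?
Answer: -10932645989600164/1619325 ≈ -6.7514e+9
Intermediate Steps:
I = -1/7197 (I = 1/(-7197) = -1/7197 ≈ -0.00013895)
((B - 4032)*((14*(-7 - 13) - 2502)*(-470 - 1678) + I))/((675/3702)) = ((3826 - 4032)*((14*(-7 - 13) - 2502)*(-470 - 1678) - 1/7197))/((675/3702)) = (-206*((14*(-20) - 2502)*(-2148) - 1/7197))/((675*(1/3702))) = (-206*((-280 - 2502)*(-2148) - 1/7197))/(225/1234) = -206*(-2782*(-2148) - 1/7197)*(1234/225) = -206*(5975736 - 1/7197)*(1234/225) = -206*43007371991/7197*(1234/225) = -8859518630146/7197*1234/225 = -10932645989600164/1619325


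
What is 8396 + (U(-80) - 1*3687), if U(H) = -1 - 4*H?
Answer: 5028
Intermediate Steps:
8396 + (U(-80) - 1*3687) = 8396 + ((-1 - 4*(-80)) - 1*3687) = 8396 + ((-1 + 320) - 3687) = 8396 + (319 - 3687) = 8396 - 3368 = 5028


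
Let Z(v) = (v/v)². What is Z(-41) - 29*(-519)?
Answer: 15052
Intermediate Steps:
Z(v) = 1 (Z(v) = 1² = 1)
Z(-41) - 29*(-519) = 1 - 29*(-519) = 1 + 15051 = 15052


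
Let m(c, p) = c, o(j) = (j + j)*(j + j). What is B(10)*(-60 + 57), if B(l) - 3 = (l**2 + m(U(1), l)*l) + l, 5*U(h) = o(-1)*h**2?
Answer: -363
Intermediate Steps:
o(j) = 4*j**2 (o(j) = (2*j)*(2*j) = 4*j**2)
U(h) = 4*h**2/5 (U(h) = ((4*(-1)**2)*h**2)/5 = ((4*1)*h**2)/5 = (4*h**2)/5 = 4*h**2/5)
B(l) = 3 + l**2 + 9*l/5 (B(l) = 3 + ((l**2 + ((4/5)*1**2)*l) + l) = 3 + ((l**2 + ((4/5)*1)*l) + l) = 3 + ((l**2 + 4*l/5) + l) = 3 + (l**2 + 9*l/5) = 3 + l**2 + 9*l/5)
B(10)*(-60 + 57) = (3 + 10**2 + (9/5)*10)*(-60 + 57) = (3 + 100 + 18)*(-3) = 121*(-3) = -363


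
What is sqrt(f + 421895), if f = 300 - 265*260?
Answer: 3*sqrt(39255) ≈ 594.39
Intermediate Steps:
f = -68600 (f = 300 - 68900 = -68600)
sqrt(f + 421895) = sqrt(-68600 + 421895) = sqrt(353295) = 3*sqrt(39255)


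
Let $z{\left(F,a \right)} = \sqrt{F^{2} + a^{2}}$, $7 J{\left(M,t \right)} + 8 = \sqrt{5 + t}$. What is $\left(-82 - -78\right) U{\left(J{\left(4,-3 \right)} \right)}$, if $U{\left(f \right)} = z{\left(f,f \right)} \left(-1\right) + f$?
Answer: $\frac{24}{7} + 4 \sqrt{2} \approx 9.0854$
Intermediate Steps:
$J{\left(M,t \right)} = - \frac{8}{7} + \frac{\sqrt{5 + t}}{7}$
$U{\left(f \right)} = f - \sqrt{2} \sqrt{f^{2}}$ ($U{\left(f \right)} = \sqrt{f^{2} + f^{2}} \left(-1\right) + f = \sqrt{2 f^{2}} \left(-1\right) + f = \sqrt{2} \sqrt{f^{2}} \left(-1\right) + f = - \sqrt{2} \sqrt{f^{2}} + f = f - \sqrt{2} \sqrt{f^{2}}$)
$\left(-82 - -78\right) U{\left(J{\left(4,-3 \right)} \right)} = \left(-82 - -78\right) \left(\left(- \frac{8}{7} + \frac{\sqrt{5 - 3}}{7}\right) - \sqrt{2} \sqrt{\left(- \frac{8}{7} + \frac{\sqrt{5 - 3}}{7}\right)^{2}}\right) = \left(-82 + \left(-1 + 79\right)\right) \left(\left(- \frac{8}{7} + \frac{\sqrt{2}}{7}\right) - \sqrt{2} \sqrt{\left(- \frac{8}{7} + \frac{\sqrt{2}}{7}\right)^{2}}\right) = \left(-82 + 78\right) \left(\left(- \frac{8}{7} + \frac{\sqrt{2}}{7}\right) - \sqrt{2} \left(\frac{8}{7} - \frac{\sqrt{2}}{7}\right)\right) = - 4 \left(- \frac{8}{7} + \frac{\sqrt{2}}{7} - \sqrt{2} \left(\frac{8}{7} - \frac{\sqrt{2}}{7}\right)\right) = \frac{32}{7} - \frac{4 \sqrt{2}}{7} + 4 \sqrt{2} \left(\frac{8}{7} - \frac{\sqrt{2}}{7}\right)$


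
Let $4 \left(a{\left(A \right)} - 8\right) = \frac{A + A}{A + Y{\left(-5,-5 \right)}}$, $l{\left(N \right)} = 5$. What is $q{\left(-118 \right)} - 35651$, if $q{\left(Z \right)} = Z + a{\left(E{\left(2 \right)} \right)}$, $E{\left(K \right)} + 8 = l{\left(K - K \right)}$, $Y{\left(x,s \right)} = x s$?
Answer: $- \frac{1573487}{44} \approx -35761.0$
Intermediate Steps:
$Y{\left(x,s \right)} = s x$
$E{\left(K \right)} = -3$ ($E{\left(K \right)} = -8 + 5 = -3$)
$a{\left(A \right)} = 8 + \frac{A}{2 \left(25 + A\right)}$ ($a{\left(A \right)} = 8 + \frac{\left(A + A\right) \frac{1}{A - -25}}{4} = 8 + \frac{2 A \frac{1}{A + 25}}{4} = 8 + \frac{2 A \frac{1}{25 + A}}{4} = 8 + \frac{A}{2 \left(25 + A\right)}$)
$q{\left(Z \right)} = \frac{349}{44} + Z$ ($q{\left(Z \right)} = Z + \frac{400 + 17 \left(-3\right)}{2 \left(25 - 3\right)} = Z + \frac{400 - 51}{2 \cdot 22} = Z + \frac{1}{2} \cdot \frac{1}{22} \cdot 349 = Z + \frac{349}{44} = \frac{349}{44} + Z$)
$q{\left(-118 \right)} - 35651 = \left(\frac{349}{44} - 118\right) - 35651 = - \frac{4843}{44} - 35651 = - \frac{1573487}{44}$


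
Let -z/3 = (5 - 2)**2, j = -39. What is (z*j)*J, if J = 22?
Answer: 23166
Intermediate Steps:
z = -27 (z = -3*(5 - 2)**2 = -3*3**2 = -3*9 = -27)
(z*j)*J = -27*(-39)*22 = 1053*22 = 23166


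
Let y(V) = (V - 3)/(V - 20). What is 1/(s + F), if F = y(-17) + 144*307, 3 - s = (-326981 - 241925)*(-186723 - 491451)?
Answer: -37/14275236897001 ≈ -2.5919e-12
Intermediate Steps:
s = -385817257641 (s = 3 - (-326981 - 241925)*(-186723 - 491451) = 3 - (-568906)*(-678174) = 3 - 1*385817257644 = 3 - 385817257644 = -385817257641)
y(V) = (-3 + V)/(-20 + V)
F = 1635716/37 (F = (-3 - 17)/(-20 - 17) + 144*307 = -20/(-37) + 44208 = -1/37*(-20) + 44208 = 20/37 + 44208 = 1635716/37 ≈ 44209.)
1/(s + F) = 1/(-385817257641 + 1635716/37) = 1/(-14275236897001/37) = -37/14275236897001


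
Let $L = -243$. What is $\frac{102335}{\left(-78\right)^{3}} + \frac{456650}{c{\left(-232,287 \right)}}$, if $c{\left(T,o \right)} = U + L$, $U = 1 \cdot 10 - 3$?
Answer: $- \frac{54182080465}{27998568} \approx -1935.2$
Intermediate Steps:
$U = 7$ ($U = 10 - 3 = 7$)
$c{\left(T,o \right)} = -236$ ($c{\left(T,o \right)} = 7 - 243 = -236$)
$\frac{102335}{\left(-78\right)^{3}} + \frac{456650}{c{\left(-232,287 \right)}} = \frac{102335}{\left(-78\right)^{3}} + \frac{456650}{-236} = \frac{102335}{-474552} + 456650 \left(- \frac{1}{236}\right) = 102335 \left(- \frac{1}{474552}\right) - \frac{228325}{118} = - \frac{102335}{474552} - \frac{228325}{118} = - \frac{54182080465}{27998568}$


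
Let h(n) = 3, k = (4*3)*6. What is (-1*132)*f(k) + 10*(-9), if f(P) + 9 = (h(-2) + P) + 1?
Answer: -8934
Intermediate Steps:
k = 72 (k = 12*6 = 72)
f(P) = -5 + P (f(P) = -9 + ((3 + P) + 1) = -9 + (4 + P) = -5 + P)
(-1*132)*f(k) + 10*(-9) = (-1*132)*(-5 + 72) + 10*(-9) = -132*67 - 90 = -8844 - 90 = -8934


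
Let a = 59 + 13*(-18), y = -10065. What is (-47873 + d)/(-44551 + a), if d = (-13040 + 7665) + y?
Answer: 63313/44726 ≈ 1.4156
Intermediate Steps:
d = -15440 (d = (-13040 + 7665) - 10065 = -5375 - 10065 = -15440)
a = -175 (a = 59 - 234 = -175)
(-47873 + d)/(-44551 + a) = (-47873 - 15440)/(-44551 - 175) = -63313/(-44726) = -63313*(-1/44726) = 63313/44726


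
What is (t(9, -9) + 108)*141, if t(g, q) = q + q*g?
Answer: 2538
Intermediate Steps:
t(g, q) = q + g*q
(t(9, -9) + 108)*141 = (-9*(1 + 9) + 108)*141 = (-9*10 + 108)*141 = (-90 + 108)*141 = 18*141 = 2538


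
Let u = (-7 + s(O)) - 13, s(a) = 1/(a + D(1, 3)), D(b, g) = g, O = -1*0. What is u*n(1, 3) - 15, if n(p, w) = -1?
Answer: 14/3 ≈ 4.6667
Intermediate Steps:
O = 0
s(a) = 1/(3 + a) (s(a) = 1/(a + 3) = 1/(3 + a))
u = -59/3 (u = (-7 + 1/(3 + 0)) - 13 = (-7 + 1/3) - 13 = (-7 + ⅓) - 13 = -20/3 - 13 = -59/3 ≈ -19.667)
u*n(1, 3) - 15 = -59/3*(-1) - 15 = 59/3 - 15 = 14/3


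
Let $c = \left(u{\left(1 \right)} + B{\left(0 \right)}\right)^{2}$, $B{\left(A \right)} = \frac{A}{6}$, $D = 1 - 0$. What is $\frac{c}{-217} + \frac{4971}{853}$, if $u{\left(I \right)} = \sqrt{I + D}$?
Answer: $\frac{1077001}{185101} \approx 5.8185$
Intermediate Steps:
$D = 1$ ($D = 1 + 0 = 1$)
$u{\left(I \right)} = \sqrt{1 + I}$ ($u{\left(I \right)} = \sqrt{I + 1} = \sqrt{1 + I}$)
$B{\left(A \right)} = \frac{A}{6}$ ($B{\left(A \right)} = A \frac{1}{6} = \frac{A}{6}$)
$c = 2$ ($c = \left(\sqrt{1 + 1} + \frac{1}{6} \cdot 0\right)^{2} = \left(\sqrt{2} + 0\right)^{2} = \left(\sqrt{2}\right)^{2} = 2$)
$\frac{c}{-217} + \frac{4971}{853} = \frac{2}{-217} + \frac{4971}{853} = 2 \left(- \frac{1}{217}\right) + 4971 \cdot \frac{1}{853} = - \frac{2}{217} + \frac{4971}{853} = \frac{1077001}{185101}$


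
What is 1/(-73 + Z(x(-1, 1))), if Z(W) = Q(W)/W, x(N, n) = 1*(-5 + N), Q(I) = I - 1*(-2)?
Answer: -3/217 ≈ -0.013825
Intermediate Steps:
Q(I) = 2 + I (Q(I) = I + 2 = 2 + I)
x(N, n) = -5 + N
Z(W) = (2 + W)/W
1/(-73 + Z(x(-1, 1))) = 1/(-73 + (2 + (-5 - 1))/(-5 - 1)) = 1/(-73 + (2 - 6)/(-6)) = 1/(-73 - 1/6*(-4)) = 1/(-73 + 2/3) = 1/(-217/3) = -3/217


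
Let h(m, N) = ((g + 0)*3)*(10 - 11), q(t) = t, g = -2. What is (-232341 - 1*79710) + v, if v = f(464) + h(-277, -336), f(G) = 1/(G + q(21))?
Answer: -151341824/485 ≈ -3.1205e+5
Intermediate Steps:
f(G) = 1/(21 + G) (f(G) = 1/(G + 21) = 1/(21 + G))
h(m, N) = 6 (h(m, N) = ((-2 + 0)*3)*(10 - 11) = -2*3*(-1) = -6*(-1) = 6)
v = 2911/485 (v = 1/(21 + 464) + 6 = 1/485 + 6 = 2911/485 ≈ 6.0021)
(-232341 - 1*79710) + v = (-232341 - 1*79710) + 2911/485 = (-232341 - 79710) + 2911/485 = -312051 + 2911/485 = -151341824/485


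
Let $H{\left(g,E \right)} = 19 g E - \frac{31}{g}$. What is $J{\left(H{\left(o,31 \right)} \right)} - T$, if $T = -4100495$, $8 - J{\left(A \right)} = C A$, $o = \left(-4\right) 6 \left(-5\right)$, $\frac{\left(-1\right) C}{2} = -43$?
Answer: $- \frac{118677287}{60} \approx -1.978 \cdot 10^{6}$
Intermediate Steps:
$C = 86$ ($C = \left(-2\right) \left(-43\right) = 86$)
$o = 120$ ($o = \left(-24\right) \left(-5\right) = 120$)
$H{\left(g,E \right)} = - \frac{31}{g} + 19 E g$ ($H{\left(g,E \right)} = 19 E g - \frac{31}{g} = - \frac{31}{g} + 19 E g$)
$J{\left(A \right)} = 8 - 86 A$
$J{\left(H{\left(o,31 \right)} \right)} - T = \left(8 - 86 \left(- \frac{31}{120} + 19 \cdot 31 \cdot 120\right)\right) - -4100495 = \left(8 - 86 \left(\left(-31\right) \frac{1}{120} + 70680\right)\right) + 4100495 = \left(8 - 86 \left(- \frac{31}{120} + 70680\right)\right) + 4100495 = \left(8 - \frac{364707467}{60}\right) + 4100495 = - \frac{364706987}{60} + 4100495 = - \frac{118677287}{60}$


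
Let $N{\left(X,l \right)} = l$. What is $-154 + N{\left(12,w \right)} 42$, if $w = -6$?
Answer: $-406$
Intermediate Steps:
$-154 + N{\left(12,w \right)} 42 = -154 - 252 = -406$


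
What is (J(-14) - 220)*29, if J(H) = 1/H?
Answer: -89349/14 ≈ -6382.1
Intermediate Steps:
(J(-14) - 220)*29 = (1/(-14) - 220)*29 = (-1/14 - 220)*29 = -3081/14*29 = -89349/14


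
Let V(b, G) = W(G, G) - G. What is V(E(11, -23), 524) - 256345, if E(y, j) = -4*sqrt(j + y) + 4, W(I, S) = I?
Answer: -256345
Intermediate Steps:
E(y, j) = 4 - 4*sqrt(j + y)
V(b, G) = 0 (V(b, G) = G - G = 0)
V(E(11, -23), 524) - 256345 = 0 - 256345 = -256345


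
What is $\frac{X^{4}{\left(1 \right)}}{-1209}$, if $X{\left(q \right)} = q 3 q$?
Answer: $- \frac{27}{403} \approx -0.066998$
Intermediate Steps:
$X{\left(q \right)} = 3 q^{2}$ ($X{\left(q \right)} = 3 q q = 3 q^{2}$)
$\frac{X^{4}{\left(1 \right)}}{-1209} = \frac{\left(3 \cdot 1^{2}\right)^{4}}{-1209} = \left(3 \cdot 1\right)^{4} \left(- \frac{1}{1209}\right) = 3^{4} \left(- \frac{1}{1209}\right) = 81 \left(- \frac{1}{1209}\right) = - \frac{27}{403}$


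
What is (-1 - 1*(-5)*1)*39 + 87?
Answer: 243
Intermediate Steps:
(-1 - 1*(-5)*1)*39 + 87 = (-1 + 5*1)*39 + 87 = (-1 + 5)*39 + 87 = 4*39 + 87 = 156 + 87 = 243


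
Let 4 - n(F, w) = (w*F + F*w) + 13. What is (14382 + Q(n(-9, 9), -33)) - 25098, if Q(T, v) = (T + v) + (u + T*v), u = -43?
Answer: -15688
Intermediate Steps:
n(F, w) = -9 - 2*F*w (n(F, w) = 4 - ((w*F + F*w) + 13) = 4 - ((F*w + F*w) + 13) = 4 - (2*F*w + 13) = 4 - (13 + 2*F*w) = 4 + (-13 - 2*F*w) = -9 - 2*F*w)
Q(T, v) = -43 + T + v + T*v (Q(T, v) = (T + v) + (-43 + T*v) = -43 + T + v + T*v)
(14382 + Q(n(-9, 9), -33)) - 25098 = (14382 + (-43 + (-9 - 2*(-9)*9) - 33 + (-9 - 2*(-9)*9)*(-33))) - 25098 = (14382 + (-43 + (-9 + 162) - 33 + (-9 + 162)*(-33))) - 25098 = (14382 + (-43 + 153 - 33 + 153*(-33))) - 25098 = (14382 + (-43 + 153 - 33 - 5049)) - 25098 = (14382 - 4972) - 25098 = 9410 - 25098 = -15688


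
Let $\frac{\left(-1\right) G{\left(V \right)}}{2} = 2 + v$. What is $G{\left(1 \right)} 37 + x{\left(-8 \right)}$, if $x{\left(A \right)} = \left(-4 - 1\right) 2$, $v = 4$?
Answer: $-454$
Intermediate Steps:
$x{\left(A \right)} = -10$ ($x{\left(A \right)} = \left(-5\right) 2 = -10$)
$G{\left(V \right)} = -12$ ($G{\left(V \right)} = - 2 \left(2 + 4\right) = \left(-2\right) 6 = -12$)
$G{\left(1 \right)} 37 + x{\left(-8 \right)} = \left(-12\right) 37 - 10 = -444 - 10 = -454$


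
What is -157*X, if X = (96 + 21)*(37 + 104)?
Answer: -2590029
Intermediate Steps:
X = 16497 (X = 117*141 = 16497)
-157*X = -157*16497 = -2590029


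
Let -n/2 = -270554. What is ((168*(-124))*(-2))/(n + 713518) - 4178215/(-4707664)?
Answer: 2719118642743/2953178826832 ≈ 0.92074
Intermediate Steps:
n = 541108 (n = -2*(-270554) = 541108)
((168*(-124))*(-2))/(n + 713518) - 4178215/(-4707664) = ((168*(-124))*(-2))/(541108 + 713518) - 4178215/(-4707664) = -20832*(-2)/1254626 - 4178215*(-1/4707664) = 41664*(1/1254626) + 4178215/4707664 = 20832/627313 + 4178215/4707664 = 2719118642743/2953178826832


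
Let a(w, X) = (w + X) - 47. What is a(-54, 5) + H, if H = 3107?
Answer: 3011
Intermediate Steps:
a(w, X) = -47 + X + w (a(w, X) = (X + w) - 47 = -47 + X + w)
a(-54, 5) + H = (-47 + 5 - 54) + 3107 = -96 + 3107 = 3011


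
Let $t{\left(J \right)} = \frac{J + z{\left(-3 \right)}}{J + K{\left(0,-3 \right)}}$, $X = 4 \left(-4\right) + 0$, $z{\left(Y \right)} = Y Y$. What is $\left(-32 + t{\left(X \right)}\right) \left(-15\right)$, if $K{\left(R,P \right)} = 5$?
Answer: $\frac{5175}{11} \approx 470.45$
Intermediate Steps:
$z{\left(Y \right)} = Y^{2}$
$X = -16$ ($X = -16 + 0 = -16$)
$t{\left(J \right)} = \frac{9 + J}{5 + J}$ ($t{\left(J \right)} = \frac{J + \left(-3\right)^{2}}{J + 5} = \frac{J + 9}{5 + J} = \frac{9 + J}{5 + J}$)
$\left(-32 + t{\left(X \right)}\right) \left(-15\right) = \left(-32 + \frac{9 - 16}{5 - 16}\right) \left(-15\right) = \left(-32 + \frac{1}{-11} \left(-7\right)\right) \left(-15\right) = \left(-32 - - \frac{7}{11}\right) \left(-15\right) = \left(-32 + \frac{7}{11}\right) \left(-15\right) = \left(- \frac{345}{11}\right) \left(-15\right) = \frac{5175}{11}$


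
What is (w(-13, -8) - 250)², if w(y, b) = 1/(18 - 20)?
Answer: 251001/4 ≈ 62750.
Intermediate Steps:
w(y, b) = -½ (w(y, b) = 1/(-2) = -½)
(w(-13, -8) - 250)² = (-½ - 250)² = (-501/2)² = 251001/4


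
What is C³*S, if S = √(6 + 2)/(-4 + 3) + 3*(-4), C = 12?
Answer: -20736 - 3456*√2 ≈ -25624.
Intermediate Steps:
S = -12 - 2*√2 (S = √8/(-1) - 12 = -2*√2 - 12 = -12 - 2*√2 ≈ -14.828)
C³*S = 12³*(-12 - 2*√2) = 1728*(-12 - 2*√2) = -20736 - 3456*√2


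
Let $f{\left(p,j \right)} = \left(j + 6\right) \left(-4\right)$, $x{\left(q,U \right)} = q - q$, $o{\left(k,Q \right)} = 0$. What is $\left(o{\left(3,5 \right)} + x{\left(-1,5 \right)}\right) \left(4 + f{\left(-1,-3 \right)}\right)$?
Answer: $0$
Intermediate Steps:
$x{\left(q,U \right)} = 0$
$f{\left(p,j \right)} = -24 - 4 j$ ($f{\left(p,j \right)} = \left(6 + j\right) \left(-4\right) = -24 - 4 j$)
$\left(o{\left(3,5 \right)} + x{\left(-1,5 \right)}\right) \left(4 + f{\left(-1,-3 \right)}\right) = \left(0 + 0\right) \left(4 - 12\right) = 0 \left(4 + \left(-24 + 12\right)\right) = 0 \left(4 - 12\right) = 0 \left(-8\right) = 0$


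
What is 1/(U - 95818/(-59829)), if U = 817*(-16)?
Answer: -59829/781988870 ≈ -7.6509e-5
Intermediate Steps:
U = -13072
1/(U - 95818/(-59829)) = 1/(-13072 - 95818/(-59829)) = 1/(-13072 - 95818*(-1/59829)) = 1/(-13072 + 95818/59829) = 1/(-781988870/59829) = -59829/781988870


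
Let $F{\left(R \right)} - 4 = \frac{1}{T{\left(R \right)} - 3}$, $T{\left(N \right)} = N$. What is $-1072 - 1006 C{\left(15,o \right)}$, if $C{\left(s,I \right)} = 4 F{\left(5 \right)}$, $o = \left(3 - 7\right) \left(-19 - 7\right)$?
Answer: $-19180$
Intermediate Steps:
$o = 104$ ($o = \left(-4\right) \left(-26\right) = 104$)
$F{\left(R \right)} = 4 + \frac{1}{-3 + R}$ ($F{\left(R \right)} = 4 + \frac{1}{R - 3} = 4 + \frac{1}{-3 + R}$)
$C{\left(s,I \right)} = 18$ ($C{\left(s,I \right)} = 4 \frac{-11 + 4 \cdot 5}{-3 + 5} = 4 \frac{-11 + 20}{2} = 4 \cdot \frac{1}{2} \cdot 9 = 4 \cdot \frac{9}{2} = 18$)
$-1072 - 1006 C{\left(15,o \right)} = -1072 - 18108 = -19180$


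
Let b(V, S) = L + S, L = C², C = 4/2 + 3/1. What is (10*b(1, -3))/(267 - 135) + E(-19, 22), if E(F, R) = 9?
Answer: 32/3 ≈ 10.667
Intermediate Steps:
C = 5 (C = 4*(½) + 3*1 = 2 + 3 = 5)
L = 25 (L = 5² = 25)
b(V, S) = 25 + S
(10*b(1, -3))/(267 - 135) + E(-19, 22) = (10*(25 - 3))/(267 - 135) + 9 = (10*22)/132 + 9 = (1/132)*220 + 9 = 5/3 + 9 = 32/3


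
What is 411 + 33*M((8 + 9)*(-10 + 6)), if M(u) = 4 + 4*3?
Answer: 939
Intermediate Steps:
M(u) = 16 (M(u) = 4 + 12 = 16)
411 + 33*M((8 + 9)*(-10 + 6)) = 411 + 33*16 = 411 + 528 = 939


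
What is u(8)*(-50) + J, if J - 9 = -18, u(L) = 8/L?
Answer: -59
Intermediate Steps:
J = -9 (J = 9 - 18 = -9)
u(8)*(-50) + J = (8/8)*(-50) - 9 = (8*(⅛))*(-50) - 9 = 1*(-50) - 9 = -50 - 9 = -59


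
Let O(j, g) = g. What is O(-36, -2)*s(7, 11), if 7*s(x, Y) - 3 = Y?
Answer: -4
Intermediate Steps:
s(x, Y) = 3/7 + Y/7
O(-36, -2)*s(7, 11) = -2*(3/7 + (⅐)*11) = -2*(3/7 + 11/7) = -2*2 = -4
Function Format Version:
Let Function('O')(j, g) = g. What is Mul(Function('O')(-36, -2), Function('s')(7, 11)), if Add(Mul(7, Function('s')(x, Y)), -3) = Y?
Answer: -4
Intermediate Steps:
Function('s')(x, Y) = Add(Rational(3, 7), Mul(Rational(1, 7), Y))
Mul(Function('O')(-36, -2), Function('s')(7, 11)) = Mul(-2, Add(Rational(3, 7), Mul(Rational(1, 7), 11))) = Mul(-2, Add(Rational(3, 7), Rational(11, 7))) = Mul(-2, 2) = -4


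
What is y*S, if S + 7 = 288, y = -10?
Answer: -2810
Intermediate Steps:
S = 281 (S = -7 + 288 = 281)
y*S = -10*281 = -2810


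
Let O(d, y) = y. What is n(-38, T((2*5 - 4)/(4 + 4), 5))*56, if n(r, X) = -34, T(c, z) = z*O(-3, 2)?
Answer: -1904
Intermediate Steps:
T(c, z) = 2*z (T(c, z) = z*2 = 2*z)
n(-38, T((2*5 - 4)/(4 + 4), 5))*56 = -34*56 = -1904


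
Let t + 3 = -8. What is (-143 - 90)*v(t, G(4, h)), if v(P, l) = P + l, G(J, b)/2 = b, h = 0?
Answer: 2563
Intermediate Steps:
t = -11 (t = -3 - 8 = -11)
G(J, b) = 2*b
(-143 - 90)*v(t, G(4, h)) = (-143 - 90)*(-11 + 2*0) = -233*(-11 + 0) = -233*(-11) = 2563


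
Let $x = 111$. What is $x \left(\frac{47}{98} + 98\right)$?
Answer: $\frac{1071261}{98} \approx 10931.0$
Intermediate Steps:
$x \left(\frac{47}{98} + 98\right) = 111 \left(\frac{47}{98} + 98\right) = 111 \cdot \frac{9651}{98} = \frac{1071261}{98}$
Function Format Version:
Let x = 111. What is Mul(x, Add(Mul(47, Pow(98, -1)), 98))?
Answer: Rational(1071261, 98) ≈ 10931.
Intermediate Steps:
Mul(x, Add(Mul(47, Pow(98, -1)), 98)) = Mul(111, Add(Mul(47, Pow(98, -1)), 98)) = Mul(111, Add(Mul(47, Rational(1, 98)), 98)) = Mul(111, Add(Rational(47, 98), 98)) = Mul(111, Rational(9651, 98)) = Rational(1071261, 98)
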